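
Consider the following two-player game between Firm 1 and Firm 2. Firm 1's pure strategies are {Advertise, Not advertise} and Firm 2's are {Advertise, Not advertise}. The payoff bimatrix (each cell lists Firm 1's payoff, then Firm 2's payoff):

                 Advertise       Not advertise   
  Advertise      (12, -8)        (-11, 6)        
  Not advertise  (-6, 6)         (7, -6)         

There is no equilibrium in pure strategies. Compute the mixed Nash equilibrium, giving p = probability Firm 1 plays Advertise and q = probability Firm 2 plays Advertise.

In a mixed equilibrium Firm 2 is indifferent between Advertise and Not advertise; this condition fixes p.
  Firm 2's payoff to Advertise: p·(-8) + (1−p)·6 = -14p + 6
  Firm 2's payoff to Not advertise: p·6 + (1−p)·(-6) = 12p - 6
  -14p + 6 = 12p - 6  ⇒  -26p = -12  ⇒  p = 6/13.
Firm 2's mix must leave Firm 1 indifferent between Advertise and Not advertise.
  Firm 1's expected payoff from Advertise: q·12 + (1−q)·(-11) = 23q - 11
  Firm 1's expected payoff from Not advertise: q·(-6) + (1−q)·7 = -13q + 7
  23q - 11 = -13q + 7  ⇒  36q = 18  ⇒  q = 1/2.

p = 6/13, q = 1/2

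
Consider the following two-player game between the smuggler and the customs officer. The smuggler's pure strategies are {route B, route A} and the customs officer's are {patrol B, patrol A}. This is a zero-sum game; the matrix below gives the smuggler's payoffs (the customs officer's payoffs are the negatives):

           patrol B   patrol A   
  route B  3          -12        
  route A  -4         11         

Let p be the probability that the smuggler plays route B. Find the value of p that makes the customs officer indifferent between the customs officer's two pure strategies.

For the customs officer to be willing to mix, the customs officer must be indifferent between patrol B and patrol A, which pins down the smuggler's mix.
  the customs officer's payoff from patrol B: p·(-3) + (1−p)·4 = -7p + 4
  the customs officer's payoff from patrol A: p·12 + (1−p)·(-11) = 23p - 11
  -7p + 4 = 23p - 11  ⇒  -30p = -15  ⇒  p = 1/2.

p = 1/2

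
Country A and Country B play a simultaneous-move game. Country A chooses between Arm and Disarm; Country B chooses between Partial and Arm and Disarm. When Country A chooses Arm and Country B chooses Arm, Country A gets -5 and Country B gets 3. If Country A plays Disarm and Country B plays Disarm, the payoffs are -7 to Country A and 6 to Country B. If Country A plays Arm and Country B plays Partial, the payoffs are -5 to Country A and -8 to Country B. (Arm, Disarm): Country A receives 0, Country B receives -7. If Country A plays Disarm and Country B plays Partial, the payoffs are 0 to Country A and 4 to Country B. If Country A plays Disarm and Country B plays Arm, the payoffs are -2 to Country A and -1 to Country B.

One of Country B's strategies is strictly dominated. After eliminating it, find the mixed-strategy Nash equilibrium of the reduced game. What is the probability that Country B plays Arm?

q = 7/10

Country B's strategy Partial is strictly dominated by Disarm: -7 > -8 and 6 > 4. Eliminate Partial.
Set Country A's expected payoff from Arm equal to that from Disarm:
  Country A's payoff to Arm: q·(-5) + (1−q)·0 = -5q
  Country A's payoff to Disarm: q·(-2) + (1−q)·(-7) = 5q - 7
  -5q = 5q - 7  ⇒  -10q = -7  ⇒  q = 7/10.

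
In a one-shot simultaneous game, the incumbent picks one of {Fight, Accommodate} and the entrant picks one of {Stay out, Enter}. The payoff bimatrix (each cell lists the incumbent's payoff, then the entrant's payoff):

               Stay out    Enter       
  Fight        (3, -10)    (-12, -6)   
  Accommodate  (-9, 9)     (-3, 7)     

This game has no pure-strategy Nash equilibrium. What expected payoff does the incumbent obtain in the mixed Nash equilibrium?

-39/7

The incumbent's indifference between Fight and Accommodate determines the entrant's mixing probability q:
  the incumbent's payoff from Fight: q·3 + (1−q)·(-12) = 15q - 12
  the incumbent's payoff from Accommodate: q·(-9) + (1−q)·(-3) = -6q - 3
  15q - 12 = -6q - 3  ⇒  21q = 9  ⇒  q = 3/7.
At equilibrium the incumbent is indifferent across rows, so the incumbent's payoff equals the payoff from Fight: (3/7)·3 + (4/7)·(-12) = -39/7.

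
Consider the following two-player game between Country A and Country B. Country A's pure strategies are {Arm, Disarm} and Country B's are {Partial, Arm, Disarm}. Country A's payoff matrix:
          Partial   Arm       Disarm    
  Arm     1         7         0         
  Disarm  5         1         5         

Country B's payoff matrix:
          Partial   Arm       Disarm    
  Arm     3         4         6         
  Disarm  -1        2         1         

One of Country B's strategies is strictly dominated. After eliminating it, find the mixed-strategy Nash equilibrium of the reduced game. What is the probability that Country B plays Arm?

q = 5/11

Country B's strategy Partial is strictly dominated by Arm: 4 > 3 and 2 > -1. Eliminate Partial.
Country A's indifference between Arm and Disarm determines Country B's mixing probability q:
  Country A's payoff from Arm: q·7 + (1−q)·0 = 7q
  Country A's payoff from Disarm: q·1 + (1−q)·5 = -4q + 5
  7q = -4q + 5  ⇒  11q = 5  ⇒  q = 5/11.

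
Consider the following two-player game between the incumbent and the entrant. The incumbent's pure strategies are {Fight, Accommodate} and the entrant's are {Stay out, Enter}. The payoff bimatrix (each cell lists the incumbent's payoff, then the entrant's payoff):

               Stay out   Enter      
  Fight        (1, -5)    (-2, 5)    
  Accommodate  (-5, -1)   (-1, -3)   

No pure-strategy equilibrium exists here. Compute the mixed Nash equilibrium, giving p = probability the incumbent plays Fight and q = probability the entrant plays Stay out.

In a mixed equilibrium the entrant is indifferent between Stay out and Enter; this condition fixes p.
  the entrant's payoff from Stay out: p·(-5) + (1−p)·(-1) = -4p - 1
  the entrant's payoff from Enter: p·5 + (1−p)·(-3) = 8p - 3
  -4p - 1 = 8p - 3  ⇒  -12p = -2  ⇒  p = 1/6.
In a mixed equilibrium the incumbent is indifferent between Fight and Accommodate; this condition fixes q.
  the incumbent's payoff to Fight: q·1 + (1−q)·(-2) = 3q - 2
  the incumbent's payoff to Accommodate: q·(-5) + (1−q)·(-1) = -4q - 1
  3q - 2 = -4q - 1  ⇒  7q = 1  ⇒  q = 1/7.

p = 1/6, q = 1/7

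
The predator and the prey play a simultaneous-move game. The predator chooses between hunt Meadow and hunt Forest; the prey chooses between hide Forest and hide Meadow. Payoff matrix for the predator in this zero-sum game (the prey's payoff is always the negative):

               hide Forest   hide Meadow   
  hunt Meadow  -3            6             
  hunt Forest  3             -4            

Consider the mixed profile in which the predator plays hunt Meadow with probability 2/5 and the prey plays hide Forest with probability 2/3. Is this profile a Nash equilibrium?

No

Given the predator's mix p = 2/5, the prey's payoff from hide Forest is -3/5 but from hide Meadow is 0. The prey strictly prefers hide Meadow, so the prey would not mix.
So the proposed profile is not a Nash equilibrium.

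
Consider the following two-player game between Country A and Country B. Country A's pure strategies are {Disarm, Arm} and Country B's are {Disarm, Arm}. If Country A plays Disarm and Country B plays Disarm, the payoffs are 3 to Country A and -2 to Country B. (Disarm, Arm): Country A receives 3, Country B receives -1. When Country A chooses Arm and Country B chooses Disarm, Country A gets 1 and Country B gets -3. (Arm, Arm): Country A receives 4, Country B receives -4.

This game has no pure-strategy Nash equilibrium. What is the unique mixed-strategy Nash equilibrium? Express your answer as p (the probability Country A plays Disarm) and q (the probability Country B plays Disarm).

p = 1/2, q = 1/3

Set Country B's expected payoff from Disarm equal to that from Arm:
  Country B's payoff to Disarm: p·(-2) + (1−p)·(-3) = p - 3
  Country B's payoff to Arm: p·(-1) + (1−p)·(-4) = 3p - 4
  p - 3 = 3p - 4  ⇒  -2p = -1  ⇒  p = 1/2.
Country A's indifference between Disarm and Arm determines Country B's mixing probability q:
  Country A's expected payoff from Disarm: q·3 + (1−q)·3 = 3
  Country A's expected payoff from Arm: q·1 + (1−q)·4 = -3q + 4
  3 = -3q + 4  ⇒  3q = 1  ⇒  q = 1/3.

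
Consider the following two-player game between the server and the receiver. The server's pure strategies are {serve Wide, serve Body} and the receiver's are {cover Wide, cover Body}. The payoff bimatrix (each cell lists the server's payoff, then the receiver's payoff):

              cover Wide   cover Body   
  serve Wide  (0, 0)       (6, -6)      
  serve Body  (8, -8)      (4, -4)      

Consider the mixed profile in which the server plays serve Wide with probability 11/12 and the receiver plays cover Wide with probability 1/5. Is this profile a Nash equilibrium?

No

Given the server's mix p = 11/12, the receiver's payoff from cover Wide is -2/3 but from cover Body is -35/6. The receiver strictly prefers cover Wide, so the receiver would not mix.
So the proposed profile is not a Nash equilibrium.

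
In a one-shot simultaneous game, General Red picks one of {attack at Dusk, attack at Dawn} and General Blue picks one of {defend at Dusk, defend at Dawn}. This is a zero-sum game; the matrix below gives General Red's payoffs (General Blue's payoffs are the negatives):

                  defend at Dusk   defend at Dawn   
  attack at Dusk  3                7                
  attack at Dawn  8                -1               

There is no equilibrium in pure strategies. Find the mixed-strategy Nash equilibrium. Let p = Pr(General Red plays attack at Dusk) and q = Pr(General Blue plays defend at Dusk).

For General Blue to be willing to mix, General Blue must be indifferent between defend at Dusk and defend at Dawn, which pins down General Red's mix.
  General Blue's expected payoff from defend at Dusk: p·(-3) + (1−p)·(-8) = 5p - 8
  General Blue's expected payoff from defend at Dawn: p·(-7) + (1−p)·1 = -8p + 1
  5p - 8 = -8p + 1  ⇒  13p = 9  ⇒  p = 9/13.
For General Red to be willing to mix, General Red must be indifferent between attack at Dusk and attack at Dawn, which pins down General Blue's mix.
  General Red's payoff to attack at Dusk: q·3 + (1−q)·7 = -4q + 7
  General Red's payoff to attack at Dawn: q·8 + (1−q)·(-1) = 9q - 1
  -4q + 7 = 9q - 1  ⇒  -13q = -8  ⇒  q = 8/13.

p = 9/13, q = 8/13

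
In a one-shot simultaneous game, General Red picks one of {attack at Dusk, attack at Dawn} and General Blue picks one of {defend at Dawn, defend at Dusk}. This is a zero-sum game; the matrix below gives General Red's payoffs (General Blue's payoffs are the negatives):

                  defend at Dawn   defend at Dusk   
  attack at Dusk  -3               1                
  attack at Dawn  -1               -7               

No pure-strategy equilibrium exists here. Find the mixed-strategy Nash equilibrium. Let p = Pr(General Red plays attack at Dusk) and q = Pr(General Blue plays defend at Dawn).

For General Blue to be willing to mix, General Blue must be indifferent between defend at Dawn and defend at Dusk, which pins down General Red's mix.
  General Blue's expected payoff from defend at Dawn: p·3 + (1−p)·1 = 2p + 1
  General Blue's expected payoff from defend at Dusk: p·(-1) + (1−p)·7 = -8p + 7
  2p + 1 = -8p + 7  ⇒  10p = 6  ⇒  p = 3/5.
General Red's indifference between attack at Dusk and attack at Dawn determines General Blue's mixing probability q:
  General Red's payoff from attack at Dusk: q·(-3) + (1−q)·1 = -4q + 1
  General Red's payoff from attack at Dawn: q·(-1) + (1−q)·(-7) = 6q - 7
  -4q + 1 = 6q - 7  ⇒  -10q = -8  ⇒  q = 4/5.

p = 3/5, q = 4/5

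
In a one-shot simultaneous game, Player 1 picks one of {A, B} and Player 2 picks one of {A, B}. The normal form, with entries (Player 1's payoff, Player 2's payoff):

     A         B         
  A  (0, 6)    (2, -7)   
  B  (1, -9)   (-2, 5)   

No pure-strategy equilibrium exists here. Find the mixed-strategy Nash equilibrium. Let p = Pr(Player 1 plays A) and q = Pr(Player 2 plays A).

p = 14/27, q = 4/5

For Player 2 to be willing to mix, Player 2 must be indifferent between A and B, which pins down Player 1's mix.
  Player 2's payoff from A: p·6 + (1−p)·(-9) = 15p - 9
  Player 2's payoff from B: p·(-7) + (1−p)·5 = -12p + 5
  15p - 9 = -12p + 5  ⇒  27p = 14  ⇒  p = 14/27.
In a mixed equilibrium Player 1 is indifferent between A and B; this condition fixes q.
  Player 1's payoff from A: q·0 + (1−q)·2 = -2q + 2
  Player 1's payoff from B: q·1 + (1−q)·(-2) = 3q - 2
  -2q + 2 = 3q - 2  ⇒  -5q = -4  ⇒  q = 4/5.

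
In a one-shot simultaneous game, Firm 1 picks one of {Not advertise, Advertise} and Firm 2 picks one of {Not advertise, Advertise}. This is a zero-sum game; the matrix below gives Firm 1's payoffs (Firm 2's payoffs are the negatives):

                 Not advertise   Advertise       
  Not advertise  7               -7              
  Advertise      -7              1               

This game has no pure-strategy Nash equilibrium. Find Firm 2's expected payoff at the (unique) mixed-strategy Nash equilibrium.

In a mixed equilibrium Firm 2 is indifferent between Not advertise and Advertise; this condition fixes p.
  Firm 2's payoff from Not advertise: p·(-7) + (1−p)·7 = -14p + 7
  Firm 2's payoff from Advertise: p·7 + (1−p)·(-1) = 8p - 1
  -14p + 7 = 8p - 1  ⇒  -22p = -8  ⇒  p = 4/11.
At equilibrium Firm 2 is indifferent across columns, so Firm 2's payoff equals the payoff from Not advertise: (4/11)·(-7) + (7/11)·7 = 21/11.

21/11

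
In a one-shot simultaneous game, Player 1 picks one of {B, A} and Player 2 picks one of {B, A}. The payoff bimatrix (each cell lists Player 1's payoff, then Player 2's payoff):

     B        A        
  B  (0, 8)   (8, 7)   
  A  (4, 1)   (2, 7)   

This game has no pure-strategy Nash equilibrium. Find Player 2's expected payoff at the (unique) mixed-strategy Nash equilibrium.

7

In a mixed equilibrium Player 2 is indifferent between B and A; this condition fixes p.
  Player 2's payoff to B: p·8 + (1−p)·1 = 7p + 1
  Player 2's payoff to A: p·7 + (1−p)·7 = 7
  7p + 1 = 7  ⇒  7p = 6  ⇒  p = 6/7.
At equilibrium Player 2 is indifferent across columns, so Player 2's payoff equals the payoff from B: (6/7)·8 + (1/7)·1 = 7.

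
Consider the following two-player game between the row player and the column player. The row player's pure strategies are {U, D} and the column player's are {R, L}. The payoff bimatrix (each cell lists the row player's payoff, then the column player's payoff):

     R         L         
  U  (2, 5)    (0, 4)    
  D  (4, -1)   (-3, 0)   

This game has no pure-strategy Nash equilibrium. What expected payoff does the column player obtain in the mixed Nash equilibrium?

2

The column player's indifference between R and L determines the row player's mixing probability p:
  the column player's expected payoff from R: p·5 + (1−p)·(-1) = 6p - 1
  the column player's expected payoff from L: p·4 + (1−p)·0 = 4p
  6p - 1 = 4p  ⇒  2p = 1  ⇒  p = 1/2.
At equilibrium the column player is indifferent across columns, so the column player's payoff equals the payoff from R: (1/2)·5 + (1/2)·(-1) = 2.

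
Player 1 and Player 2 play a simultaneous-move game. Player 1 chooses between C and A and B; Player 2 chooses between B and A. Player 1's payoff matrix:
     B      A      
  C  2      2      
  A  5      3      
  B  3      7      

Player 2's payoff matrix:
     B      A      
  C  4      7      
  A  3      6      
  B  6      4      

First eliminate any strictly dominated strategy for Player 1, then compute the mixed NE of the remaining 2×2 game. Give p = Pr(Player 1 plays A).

Player 1's strategy C is strictly dominated by A: 5 > 2 and 3 > 2. Eliminate C.
For Player 2 to be willing to mix, Player 2 must be indifferent between B and A, which pins down Player 1's mix.
  Player 2's payoff to B: p·3 + (1−p)·6 = -3p + 6
  Player 2's payoff to A: p·6 + (1−p)·4 = 2p + 4
  -3p + 6 = 2p + 4  ⇒  -5p = -2  ⇒  p = 2/5.

p = 2/5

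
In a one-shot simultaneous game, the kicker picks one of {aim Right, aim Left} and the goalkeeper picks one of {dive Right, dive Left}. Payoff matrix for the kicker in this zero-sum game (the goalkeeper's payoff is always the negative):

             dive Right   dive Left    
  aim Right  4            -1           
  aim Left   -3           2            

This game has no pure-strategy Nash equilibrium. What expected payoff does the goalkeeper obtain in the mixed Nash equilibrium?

Set the goalkeeper's expected payoff from dive Right equal to that from dive Left:
  the goalkeeper's payoff to dive Right: p·(-4) + (1−p)·3 = -7p + 3
  the goalkeeper's payoff to dive Left: p·1 + (1−p)·(-2) = 3p - 2
  -7p + 3 = 3p - 2  ⇒  -10p = -5  ⇒  p = 1/2.
At equilibrium the goalkeeper is indifferent across columns, so the goalkeeper's payoff equals the payoff from dive Right: (1/2)·(-4) + (1/2)·3 = -1/2.

-1/2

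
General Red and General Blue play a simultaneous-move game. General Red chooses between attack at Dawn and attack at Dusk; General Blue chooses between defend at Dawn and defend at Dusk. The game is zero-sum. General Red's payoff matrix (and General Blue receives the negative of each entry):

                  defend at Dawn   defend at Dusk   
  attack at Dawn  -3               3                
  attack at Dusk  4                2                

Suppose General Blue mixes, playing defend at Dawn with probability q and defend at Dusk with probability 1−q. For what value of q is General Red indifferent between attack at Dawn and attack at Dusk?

q = 1/8

General Red's indifference between attack at Dawn and attack at Dusk determines General Blue's mixing probability q:
  General Red's payoff from attack at Dawn: q·(-3) + (1−q)·3 = -6q + 3
  General Red's payoff from attack at Dusk: q·4 + (1−q)·2 = 2q + 2
  -6q + 3 = 2q + 2  ⇒  -8q = -1  ⇒  q = 1/8.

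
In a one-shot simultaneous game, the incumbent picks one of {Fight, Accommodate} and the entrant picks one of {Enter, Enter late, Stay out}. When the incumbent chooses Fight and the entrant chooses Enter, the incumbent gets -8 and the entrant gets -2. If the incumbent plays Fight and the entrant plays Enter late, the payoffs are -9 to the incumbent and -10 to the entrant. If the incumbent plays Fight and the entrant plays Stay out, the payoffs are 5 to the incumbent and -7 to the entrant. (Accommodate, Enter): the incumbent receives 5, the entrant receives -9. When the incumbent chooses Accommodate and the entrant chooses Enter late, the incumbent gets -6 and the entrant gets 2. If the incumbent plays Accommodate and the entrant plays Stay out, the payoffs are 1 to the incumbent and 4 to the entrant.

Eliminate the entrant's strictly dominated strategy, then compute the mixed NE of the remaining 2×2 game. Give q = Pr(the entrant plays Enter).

The entrant's strategy Enter late is strictly dominated by Stay out: -7 > -10 and 4 > 2. Eliminate Enter late.
The incumbent's indifference between Fight and Accommodate determines the entrant's mixing probability q:
  the incumbent's payoff from Fight: q·(-8) + (1−q)·5 = -13q + 5
  the incumbent's payoff from Accommodate: q·5 + (1−q)·1 = 4q + 1
  -13q + 5 = 4q + 1  ⇒  -17q = -4  ⇒  q = 4/17.

q = 4/17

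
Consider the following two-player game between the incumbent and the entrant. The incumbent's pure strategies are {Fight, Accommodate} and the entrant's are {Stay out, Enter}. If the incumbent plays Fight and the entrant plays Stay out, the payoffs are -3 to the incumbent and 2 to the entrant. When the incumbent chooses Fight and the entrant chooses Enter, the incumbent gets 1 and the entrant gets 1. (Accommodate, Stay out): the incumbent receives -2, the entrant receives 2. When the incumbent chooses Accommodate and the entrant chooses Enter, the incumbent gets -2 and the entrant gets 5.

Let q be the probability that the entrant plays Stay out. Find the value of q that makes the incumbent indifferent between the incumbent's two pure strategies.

The entrant's mix must leave the incumbent indifferent between Fight and Accommodate.
  the incumbent's expected payoff from Fight: q·(-3) + (1−q)·1 = -4q + 1
  the incumbent's expected payoff from Accommodate: q·(-2) + (1−q)·(-2) = -2
  -4q + 1 = -2  ⇒  -4q = -3  ⇒  q = 3/4.

q = 3/4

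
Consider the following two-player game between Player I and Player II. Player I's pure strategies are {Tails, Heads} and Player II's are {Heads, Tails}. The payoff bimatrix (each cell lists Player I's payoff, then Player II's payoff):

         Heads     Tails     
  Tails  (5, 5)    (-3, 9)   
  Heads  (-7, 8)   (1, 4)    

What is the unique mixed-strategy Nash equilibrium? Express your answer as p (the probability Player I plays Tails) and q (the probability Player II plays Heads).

p = 1/2, q = 1/4

For Player II to be willing to mix, Player II must be indifferent between Heads and Tails, which pins down Player I's mix.
  Player II's expected payoff from Heads: p·5 + (1−p)·8 = -3p + 8
  Player II's expected payoff from Tails: p·9 + (1−p)·4 = 5p + 4
  -3p + 8 = 5p + 4  ⇒  -8p = -4  ⇒  p = 1/2.
Player II's mix must leave Player I indifferent between Tails and Heads.
  Player I's expected payoff from Tails: q·5 + (1−q)·(-3) = 8q - 3
  Player I's expected payoff from Heads: q·(-7) + (1−q)·1 = -8q + 1
  8q - 3 = -8q + 1  ⇒  16q = 4  ⇒  q = 1/4.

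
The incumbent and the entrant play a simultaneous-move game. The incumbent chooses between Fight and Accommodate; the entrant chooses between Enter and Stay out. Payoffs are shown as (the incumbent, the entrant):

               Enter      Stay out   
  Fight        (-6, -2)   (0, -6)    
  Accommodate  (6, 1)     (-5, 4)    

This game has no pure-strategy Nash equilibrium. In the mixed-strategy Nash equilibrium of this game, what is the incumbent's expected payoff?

-30/17

In a mixed equilibrium the incumbent is indifferent between Fight and Accommodate; this condition fixes q.
  the incumbent's expected payoff from Fight: q·(-6) + (1−q)·0 = -6q
  the incumbent's expected payoff from Accommodate: q·6 + (1−q)·(-5) = 11q - 5
  -6q = 11q - 5  ⇒  -17q = -5  ⇒  q = 5/17.
At equilibrium the incumbent is indifferent across rows, so the incumbent's payoff equals the payoff from Fight: (5/17)·(-6) + (12/17)·0 = -30/17.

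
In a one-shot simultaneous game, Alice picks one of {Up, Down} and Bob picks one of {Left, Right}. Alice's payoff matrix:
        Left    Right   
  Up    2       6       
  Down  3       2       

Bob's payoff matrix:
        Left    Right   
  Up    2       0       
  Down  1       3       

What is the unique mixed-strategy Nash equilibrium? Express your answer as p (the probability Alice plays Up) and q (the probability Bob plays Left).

p = 1/2, q = 4/5

For Bob to be willing to mix, Bob must be indifferent between Left and Right, which pins down Alice's mix.
  Bob's payoff to Left: p·2 + (1−p)·1 = p + 1
  Bob's payoff to Right: p·0 + (1−p)·3 = -3p + 3
  p + 1 = -3p + 3  ⇒  4p = 2  ⇒  p = 1/2.
For Alice to be willing to mix, Alice must be indifferent between Up and Down, which pins down Bob's mix.
  Alice's payoff from Up: q·2 + (1−q)·6 = -4q + 6
  Alice's payoff from Down: q·3 + (1−q)·2 = q + 2
  -4q + 6 = q + 2  ⇒  -5q = -4  ⇒  q = 4/5.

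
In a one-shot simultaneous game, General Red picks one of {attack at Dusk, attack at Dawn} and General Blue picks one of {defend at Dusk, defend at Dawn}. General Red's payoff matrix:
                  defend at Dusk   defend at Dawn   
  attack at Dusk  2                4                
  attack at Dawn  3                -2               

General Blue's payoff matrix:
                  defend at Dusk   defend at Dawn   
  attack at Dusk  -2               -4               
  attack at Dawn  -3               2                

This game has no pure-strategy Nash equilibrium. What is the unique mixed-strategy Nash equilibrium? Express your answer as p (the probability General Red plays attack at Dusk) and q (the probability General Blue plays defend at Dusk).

p = 5/7, q = 6/7

In a mixed equilibrium General Blue is indifferent between defend at Dusk and defend at Dawn; this condition fixes p.
  General Blue's payoff from defend at Dusk: p·(-2) + (1−p)·(-3) = p - 3
  General Blue's payoff from defend at Dawn: p·(-4) + (1−p)·2 = -6p + 2
  p - 3 = -6p + 2  ⇒  7p = 5  ⇒  p = 5/7.
General Red's indifference between attack at Dusk and attack at Dawn determines General Blue's mixing probability q:
  General Red's payoff from attack at Dusk: q·2 + (1−q)·4 = -2q + 4
  General Red's payoff from attack at Dawn: q·3 + (1−q)·(-2) = 5q - 2
  -2q + 4 = 5q - 2  ⇒  -7q = -6  ⇒  q = 6/7.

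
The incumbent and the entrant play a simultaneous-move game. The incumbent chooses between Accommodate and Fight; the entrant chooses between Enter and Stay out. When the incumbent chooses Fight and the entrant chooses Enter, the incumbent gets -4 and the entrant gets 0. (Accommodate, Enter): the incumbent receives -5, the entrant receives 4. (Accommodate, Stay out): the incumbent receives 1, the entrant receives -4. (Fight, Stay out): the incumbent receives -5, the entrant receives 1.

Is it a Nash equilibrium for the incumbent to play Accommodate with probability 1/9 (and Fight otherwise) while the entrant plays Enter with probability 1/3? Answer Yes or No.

No

Given the entrant's mix q = 1/3, the incumbent's payoff from Accommodate is -1 but from Fight is -14/3. The incumbent strictly prefers Accommodate, so the incumbent would not mix.
So the proposed profile is not a Nash equilibrium.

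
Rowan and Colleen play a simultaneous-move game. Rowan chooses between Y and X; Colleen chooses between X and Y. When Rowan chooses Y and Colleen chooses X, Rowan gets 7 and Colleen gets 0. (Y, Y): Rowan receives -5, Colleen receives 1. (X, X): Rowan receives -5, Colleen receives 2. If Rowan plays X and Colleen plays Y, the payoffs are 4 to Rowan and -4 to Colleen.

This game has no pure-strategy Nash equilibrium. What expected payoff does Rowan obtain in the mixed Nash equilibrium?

1/7

Rowan's indifference between Y and X determines Colleen's mixing probability q:
  Rowan's payoff from Y: q·7 + (1−q)·(-5) = 12q - 5
  Rowan's payoff from X: q·(-5) + (1−q)·4 = -9q + 4
  12q - 5 = -9q + 4  ⇒  21q = 9  ⇒  q = 3/7.
At equilibrium Rowan is indifferent across rows, so Rowan's payoff equals the payoff from Y: (3/7)·7 + (4/7)·(-5) = 1/7.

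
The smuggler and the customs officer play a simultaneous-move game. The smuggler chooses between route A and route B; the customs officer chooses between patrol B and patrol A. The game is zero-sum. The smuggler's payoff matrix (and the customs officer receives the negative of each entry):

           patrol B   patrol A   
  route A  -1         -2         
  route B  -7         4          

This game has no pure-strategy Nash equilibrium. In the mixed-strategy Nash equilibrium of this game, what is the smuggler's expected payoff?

The customs officer's mix must leave the smuggler indifferent between route A and route B.
  the smuggler's payoff from route A: q·(-1) + (1−q)·(-2) = q - 2
  the smuggler's payoff from route B: q·(-7) + (1−q)·4 = -11q + 4
  q - 2 = -11q + 4  ⇒  12q = 6  ⇒  q = 1/2.
At equilibrium the smuggler is indifferent across rows, so the smuggler's payoff equals the payoff from route A: (1/2)·(-1) + (1/2)·(-2) = -3/2.

-3/2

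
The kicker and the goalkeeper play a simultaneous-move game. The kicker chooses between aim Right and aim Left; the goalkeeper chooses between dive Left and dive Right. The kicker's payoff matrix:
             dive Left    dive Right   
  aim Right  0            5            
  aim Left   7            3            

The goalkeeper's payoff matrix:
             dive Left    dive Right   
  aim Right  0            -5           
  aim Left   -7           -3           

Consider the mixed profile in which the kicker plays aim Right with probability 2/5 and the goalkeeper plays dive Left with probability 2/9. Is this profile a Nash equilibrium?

Given the kicker's mix p = 2/5, the goalkeeper's payoff from dive Left is -21/5 but from dive Right is -19/5. The goalkeeper strictly prefers dive Right, so the goalkeeper would not mix.
So the proposed profile is not a Nash equilibrium.

No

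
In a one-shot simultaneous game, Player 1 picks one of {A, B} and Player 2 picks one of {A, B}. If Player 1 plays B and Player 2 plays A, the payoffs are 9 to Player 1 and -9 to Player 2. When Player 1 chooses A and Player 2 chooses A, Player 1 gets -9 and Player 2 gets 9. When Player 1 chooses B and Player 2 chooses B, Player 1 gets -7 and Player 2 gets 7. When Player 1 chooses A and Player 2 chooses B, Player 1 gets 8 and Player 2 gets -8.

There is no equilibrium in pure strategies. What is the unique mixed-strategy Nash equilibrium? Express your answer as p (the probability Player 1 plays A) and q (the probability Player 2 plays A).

Set Player 2's expected payoff from A equal to that from B:
  Player 2's payoff from A: p·9 + (1−p)·(-9) = 18p - 9
  Player 2's payoff from B: p·(-8) + (1−p)·7 = -15p + 7
  18p - 9 = -15p + 7  ⇒  33p = 16  ⇒  p = 16/33.
Player 1's indifference between A and B determines Player 2's mixing probability q:
  Player 1's expected payoff from A: q·(-9) + (1−q)·8 = -17q + 8
  Player 1's expected payoff from B: q·9 + (1−q)·(-7) = 16q - 7
  -17q + 8 = 16q - 7  ⇒  -33q = -15  ⇒  q = 5/11.

p = 16/33, q = 5/11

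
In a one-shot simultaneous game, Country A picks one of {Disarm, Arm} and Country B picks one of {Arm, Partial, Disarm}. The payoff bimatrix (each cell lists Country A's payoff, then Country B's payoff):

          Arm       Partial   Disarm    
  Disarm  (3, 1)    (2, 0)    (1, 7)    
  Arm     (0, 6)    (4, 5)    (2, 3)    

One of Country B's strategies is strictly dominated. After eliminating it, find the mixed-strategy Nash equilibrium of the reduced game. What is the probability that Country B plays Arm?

Country B's strategy Partial is strictly dominated by Arm: 1 > 0 and 6 > 5. Eliminate Partial.
Country A's indifference between Disarm and Arm determines Country B's mixing probability q:
  Country A's expected payoff from Disarm: q·3 + (1−q)·1 = 2q + 1
  Country A's expected payoff from Arm: q·0 + (1−q)·2 = -2q + 2
  2q + 1 = -2q + 2  ⇒  4q = 1  ⇒  q = 1/4.

q = 1/4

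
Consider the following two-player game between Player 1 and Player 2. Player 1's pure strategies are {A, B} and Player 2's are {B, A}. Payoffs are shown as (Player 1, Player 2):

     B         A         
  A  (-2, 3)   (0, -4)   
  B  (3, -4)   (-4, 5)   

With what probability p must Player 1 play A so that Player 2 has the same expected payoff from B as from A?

p = 9/16

Player 2's indifference between B and A determines Player 1's mixing probability p:
  Player 2's payoff to B: p·3 + (1−p)·(-4) = 7p - 4
  Player 2's payoff to A: p·(-4) + (1−p)·5 = -9p + 5
  7p - 4 = -9p + 5  ⇒  16p = 9  ⇒  p = 9/16.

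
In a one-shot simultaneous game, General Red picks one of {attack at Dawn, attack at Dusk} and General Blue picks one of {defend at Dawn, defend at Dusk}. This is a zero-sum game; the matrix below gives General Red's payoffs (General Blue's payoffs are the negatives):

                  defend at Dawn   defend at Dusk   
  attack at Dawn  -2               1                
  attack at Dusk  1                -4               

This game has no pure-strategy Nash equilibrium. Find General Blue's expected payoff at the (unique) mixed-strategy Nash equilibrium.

General Red's mix must leave General Blue indifferent between defend at Dawn and defend at Dusk.
  General Blue's payoff to defend at Dawn: p·2 + (1−p)·(-1) = 3p - 1
  General Blue's payoff to defend at Dusk: p·(-1) + (1−p)·4 = -5p + 4
  3p - 1 = -5p + 4  ⇒  8p = 5  ⇒  p = 5/8.
At equilibrium General Blue is indifferent across columns, so General Blue's payoff equals the payoff from defend at Dawn: (5/8)·2 + (3/8)·(-1) = 7/8.

7/8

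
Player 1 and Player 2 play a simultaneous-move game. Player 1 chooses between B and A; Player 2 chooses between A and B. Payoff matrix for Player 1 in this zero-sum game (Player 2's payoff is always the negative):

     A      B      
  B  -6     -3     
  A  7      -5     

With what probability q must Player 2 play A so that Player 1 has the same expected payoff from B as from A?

q = 2/15

Set Player 1's expected payoff from B equal to that from A:
  Player 1's expected payoff from B: q·(-6) + (1−q)·(-3) = -3q - 3
  Player 1's expected payoff from A: q·7 + (1−q)·(-5) = 12q - 5
  -3q - 3 = 12q - 5  ⇒  -15q = -2  ⇒  q = 2/15.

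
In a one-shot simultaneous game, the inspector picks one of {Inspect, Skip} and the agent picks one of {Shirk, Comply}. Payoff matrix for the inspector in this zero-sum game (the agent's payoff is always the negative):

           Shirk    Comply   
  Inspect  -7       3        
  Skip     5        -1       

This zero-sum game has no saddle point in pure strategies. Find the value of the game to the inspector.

The inspector's indifference between Inspect and Skip determines the agent's mixing probability q:
  the inspector's expected payoff from Inspect: q·(-7) + (1−q)·3 = -10q + 3
  the inspector's expected payoff from Skip: q·5 + (1−q)·(-1) = 6q - 1
  -10q + 3 = 6q - 1  ⇒  -16q = -4  ⇒  q = 1/4.
The value is the inspector's expected payoff against this mix (using Inspect): (1/4)·(-7) + (3/4)·3 = 1/2.

v = 1/2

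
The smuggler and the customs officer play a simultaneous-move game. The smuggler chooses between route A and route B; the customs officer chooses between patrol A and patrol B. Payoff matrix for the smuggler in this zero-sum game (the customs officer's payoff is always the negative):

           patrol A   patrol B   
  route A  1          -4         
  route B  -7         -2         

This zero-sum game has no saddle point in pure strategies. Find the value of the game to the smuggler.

v = -3

The customs officer's mix must leave the smuggler indifferent between route A and route B.
  the smuggler's expected payoff from route A: q·1 + (1−q)·(-4) = 5q - 4
  the smuggler's expected payoff from route B: q·(-7) + (1−q)·(-2) = -5q - 2
  5q - 4 = -5q - 2  ⇒  10q = 2  ⇒  q = 1/5.
The value is the smuggler's expected payoff against this mix (using route A): (1/5)·1 + (4/5)·(-4) = -3.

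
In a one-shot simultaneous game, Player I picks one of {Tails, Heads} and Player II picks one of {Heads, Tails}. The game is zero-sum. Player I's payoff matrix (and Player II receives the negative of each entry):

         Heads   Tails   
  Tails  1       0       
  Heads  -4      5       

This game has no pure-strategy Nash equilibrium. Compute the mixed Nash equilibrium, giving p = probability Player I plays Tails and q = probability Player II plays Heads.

p = 9/10, q = 1/2

For Player II to be willing to mix, Player II must be indifferent between Heads and Tails, which pins down Player I's mix.
  Player II's payoff from Heads: p·(-1) + (1−p)·4 = -5p + 4
  Player II's payoff from Tails: p·0 + (1−p)·(-5) = 5p - 5
  -5p + 4 = 5p - 5  ⇒  -10p = -9  ⇒  p = 9/10.
Player II's mix must leave Player I indifferent between Tails and Heads.
  Player I's expected payoff from Tails: q·1 + (1−q)·0 = q
  Player I's expected payoff from Heads: q·(-4) + (1−q)·5 = -9q + 5
  q = -9q + 5  ⇒  10q = 5  ⇒  q = 1/2.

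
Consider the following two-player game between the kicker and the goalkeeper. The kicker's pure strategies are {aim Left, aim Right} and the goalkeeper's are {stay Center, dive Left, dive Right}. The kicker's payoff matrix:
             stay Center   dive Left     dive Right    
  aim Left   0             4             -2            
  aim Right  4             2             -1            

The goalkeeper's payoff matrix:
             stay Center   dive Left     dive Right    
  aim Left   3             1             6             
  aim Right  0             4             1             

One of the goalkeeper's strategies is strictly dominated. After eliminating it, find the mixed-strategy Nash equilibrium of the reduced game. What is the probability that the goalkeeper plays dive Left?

The goalkeeper's strategy stay Center is strictly dominated by dive Right: 6 > 3 and 1 > 0. Eliminate stay Center.
For the kicker to be willing to mix, the kicker must be indifferent between aim Left and aim Right, which pins down the goalkeeper's mix.
  the kicker's payoff from aim Left: q·4 + (1−q)·(-2) = 6q - 2
  the kicker's payoff from aim Right: q·2 + (1−q)·(-1) = 3q - 1
  6q - 2 = 3q - 1  ⇒  3q = 1  ⇒  q = 1/3.

q = 1/3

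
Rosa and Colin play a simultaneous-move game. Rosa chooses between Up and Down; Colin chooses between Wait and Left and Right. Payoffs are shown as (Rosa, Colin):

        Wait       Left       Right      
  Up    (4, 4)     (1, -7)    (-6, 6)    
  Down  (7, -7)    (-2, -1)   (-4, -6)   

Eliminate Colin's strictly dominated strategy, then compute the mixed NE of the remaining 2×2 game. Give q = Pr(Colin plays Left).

q = 2/5

Colin's strategy Wait is strictly dominated by Right: 6 > 4 and -6 > -7. Eliminate Wait.
Set Rosa's expected payoff from Up equal to that from Down:
  Rosa's payoff to Up: q·1 + (1−q)·(-6) = 7q - 6
  Rosa's payoff to Down: q·(-2) + (1−q)·(-4) = 2q - 4
  7q - 6 = 2q - 4  ⇒  5q = 2  ⇒  q = 2/5.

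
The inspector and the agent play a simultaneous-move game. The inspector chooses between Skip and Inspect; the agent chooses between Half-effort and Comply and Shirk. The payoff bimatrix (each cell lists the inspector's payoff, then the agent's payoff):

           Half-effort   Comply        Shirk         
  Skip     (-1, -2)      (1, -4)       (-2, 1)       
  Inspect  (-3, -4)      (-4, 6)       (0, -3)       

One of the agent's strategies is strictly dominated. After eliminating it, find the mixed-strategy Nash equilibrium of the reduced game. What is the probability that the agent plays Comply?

The agent's strategy Half-effort is strictly dominated by Shirk: 1 > -2 and -3 > -4. Eliminate Half-effort.
Set the inspector's expected payoff from Skip equal to that from Inspect:
  the inspector's payoff from Skip: q·1 + (1−q)·(-2) = 3q - 2
  the inspector's payoff from Inspect: q·(-4) + (1−q)·0 = -4q
  3q - 2 = -4q  ⇒  7q = 2  ⇒  q = 2/7.

q = 2/7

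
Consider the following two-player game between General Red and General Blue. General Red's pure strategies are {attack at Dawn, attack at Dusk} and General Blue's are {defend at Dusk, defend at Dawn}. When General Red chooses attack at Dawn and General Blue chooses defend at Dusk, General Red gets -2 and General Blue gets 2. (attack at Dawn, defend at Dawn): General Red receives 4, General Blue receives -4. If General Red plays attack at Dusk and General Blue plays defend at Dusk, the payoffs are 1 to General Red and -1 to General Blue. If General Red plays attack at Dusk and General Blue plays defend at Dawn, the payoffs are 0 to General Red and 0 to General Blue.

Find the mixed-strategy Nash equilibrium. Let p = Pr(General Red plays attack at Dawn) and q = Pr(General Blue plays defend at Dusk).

General Blue's indifference between defend at Dusk and defend at Dawn determines General Red's mixing probability p:
  General Blue's payoff to defend at Dusk: p·2 + (1−p)·(-1) = 3p - 1
  General Blue's payoff to defend at Dawn: p·(-4) + (1−p)·0 = -4p
  3p - 1 = -4p  ⇒  7p = 1  ⇒  p = 1/7.
In a mixed equilibrium General Red is indifferent between attack at Dawn and attack at Dusk; this condition fixes q.
  General Red's expected payoff from attack at Dawn: q·(-2) + (1−q)·4 = -6q + 4
  General Red's expected payoff from attack at Dusk: q·1 + (1−q)·0 = q
  -6q + 4 = q  ⇒  -7q = -4  ⇒  q = 4/7.

p = 1/7, q = 4/7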